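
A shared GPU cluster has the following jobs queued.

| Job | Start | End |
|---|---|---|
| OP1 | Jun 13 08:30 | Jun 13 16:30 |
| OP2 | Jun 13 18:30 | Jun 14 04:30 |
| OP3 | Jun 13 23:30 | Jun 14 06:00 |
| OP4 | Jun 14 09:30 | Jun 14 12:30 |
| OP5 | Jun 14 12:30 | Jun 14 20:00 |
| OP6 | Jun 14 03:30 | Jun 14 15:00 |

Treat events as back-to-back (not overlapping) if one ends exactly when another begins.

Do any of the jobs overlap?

Yes

Sorted by start: OP1, OP2, OP3, OP6, OP4, OP5.
OP2 starts after OP1 ends; OP1 is clear from here.
OP3 starts before OP2 ends → OP2 and OP3 overlap.
That's a conflict, so the schedule is not conflict-free.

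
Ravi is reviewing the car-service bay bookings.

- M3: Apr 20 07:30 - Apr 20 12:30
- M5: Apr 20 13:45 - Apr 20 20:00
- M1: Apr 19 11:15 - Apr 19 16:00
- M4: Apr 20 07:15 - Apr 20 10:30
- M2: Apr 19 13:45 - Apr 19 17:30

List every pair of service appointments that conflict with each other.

Sorted by start: M1, M2, M4, M3, M5.
M2 starts before M1 ends → M1 and M2 overlap.
M4 starts after M1 ends, so M1 has no further overlaps.
M4 starts after M2 ends, so M2 has no further overlaps.
M3 starts before M4 ends → M4 and M3 overlap.
M5 starts after M4 ends.
M5 starts after M3 ends.

M1 & M2, M3 & M4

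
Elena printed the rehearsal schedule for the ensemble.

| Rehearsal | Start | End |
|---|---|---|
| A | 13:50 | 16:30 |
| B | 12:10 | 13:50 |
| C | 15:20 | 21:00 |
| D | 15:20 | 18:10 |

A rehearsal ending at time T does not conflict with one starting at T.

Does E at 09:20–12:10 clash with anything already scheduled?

B: starts 12:10 at or after E ends 12:10 → clear.
A: starts 13:50 at or after E ends 12:10 → clear.
C: starts 15:20 at or after E ends 12:10 → clear.
D: starts 15:20 at or after E ends 12:10 → clear.

No — it doesn't clash with anything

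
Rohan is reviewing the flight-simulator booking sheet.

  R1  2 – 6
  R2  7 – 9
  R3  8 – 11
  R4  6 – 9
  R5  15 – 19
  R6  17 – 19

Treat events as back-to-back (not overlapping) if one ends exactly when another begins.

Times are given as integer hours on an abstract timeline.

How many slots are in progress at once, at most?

Sort all start/end points and keep a running count:
2 start R1 → 1
6 end R1 → 0
6 start R4 → 1
7 start R2 → 2
8 start R3 → 3
9 end R2 → 2
9 end R4 → 1
11 end R3 → 0
15 start R5 → 1
17 start R6 → 2
19 end R5 → 1
19 end R6 → 0
Peak is 3, at 8 (R2, R3, R4).

3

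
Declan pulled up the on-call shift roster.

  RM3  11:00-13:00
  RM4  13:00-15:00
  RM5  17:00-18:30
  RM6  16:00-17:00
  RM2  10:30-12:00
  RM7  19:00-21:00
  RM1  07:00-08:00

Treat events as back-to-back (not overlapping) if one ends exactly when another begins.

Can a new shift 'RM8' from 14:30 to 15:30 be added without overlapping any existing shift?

No — it overlaps RM4

RM1: ends 08:00 at or before RM8 starts 14:30 → clear.
RM2: ends 12:00 at or before RM8 starts 14:30 → clear.
RM3: ends 13:00 at or before RM8 starts 14:30 → clear.
RM4: starts 13:00 before RM8 ends 15:30, and ends 15:00 after RM8 starts 14:30 → overlap.
RM6: starts 16:00 at or after RM8 ends 15:30 → clear.
RM5: starts 17:00 at or after RM8 ends 15:30 → clear.
RM7: starts 19:00 at or after RM8 ends 15:30 → clear.
RM8 overlaps RM4.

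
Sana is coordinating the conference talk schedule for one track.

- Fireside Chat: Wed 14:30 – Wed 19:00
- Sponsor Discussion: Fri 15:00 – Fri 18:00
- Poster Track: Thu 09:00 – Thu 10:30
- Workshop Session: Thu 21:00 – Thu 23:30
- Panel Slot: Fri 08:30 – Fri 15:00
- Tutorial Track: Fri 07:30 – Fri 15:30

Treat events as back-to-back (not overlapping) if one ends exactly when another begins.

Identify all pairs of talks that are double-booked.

Sorted by start: Fireside Chat, Poster Track, Workshop Session, Tutorial Track, Panel Slot, Sponsor Discussion.
Poster Track starts after Fireside Chat ends, so nothing later overlaps Fireside Chat either.
Workshop Session starts after Poster Track ends, so nothing later overlaps Poster Track either.
Tutorial Track starts after Workshop Session ends, so nothing later overlaps Workshop Session either.
Panel Slot starts before Tutorial Track ends → Tutorial Track and Panel Slot overlap.
Sponsor Discussion starts before Tutorial Track ends → Tutorial Track and Sponsor Discussion overlap.
Sponsor Discussion starts exactly when Panel Slot ends (back-to-back, no overlap).

Panel Slot & Tutorial Track, Sponsor Discussion & Tutorial Track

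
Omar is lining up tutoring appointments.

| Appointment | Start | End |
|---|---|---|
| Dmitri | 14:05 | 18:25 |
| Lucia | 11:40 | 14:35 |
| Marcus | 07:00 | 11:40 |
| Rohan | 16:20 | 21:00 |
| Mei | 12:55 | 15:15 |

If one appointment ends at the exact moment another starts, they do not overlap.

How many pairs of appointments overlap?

4

Sorted by start: Marcus, Lucia, Mei, Dmitri, Rohan.
Lucia starts exactly when Marcus ends (back-to-back, no overlap), so nothing later overlaps Marcus either.
Mei starts before Lucia ends → Lucia and Mei overlap.
Dmitri starts before Lucia ends → Lucia and Dmitri overlap.
Rohan starts after Lucia ends.
Dmitri starts before Mei ends → Mei and Dmitri overlap.
Rohan starts after Mei ends.
Rohan starts before Dmitri ends → Dmitri and Rohan overlap.
Overlapping pairs: Dmitri & Lucia, Dmitri & Mei, Dmitri & Rohan, Lucia & Mei — 4 in total.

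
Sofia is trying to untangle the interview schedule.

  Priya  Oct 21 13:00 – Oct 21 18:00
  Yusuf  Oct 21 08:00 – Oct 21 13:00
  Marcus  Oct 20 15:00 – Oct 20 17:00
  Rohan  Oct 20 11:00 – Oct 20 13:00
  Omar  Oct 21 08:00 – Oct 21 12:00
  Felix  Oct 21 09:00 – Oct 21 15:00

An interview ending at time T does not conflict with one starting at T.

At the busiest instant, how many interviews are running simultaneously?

Sweep the timeline, counting +1 at each start and −1 at each end (ends before starts at a tie):
Oct 20 11:00 start Rohan → 1
Oct 20 13:00 end Rohan → 0
Oct 20 15:00 start Marcus → 1
Oct 20 17:00 end Marcus → 0
Oct 21 08:00 start Omar → 1
Oct 21 08:00 start Yusuf → 2
Oct 21 09:00 start Felix → 3
Oct 21 12:00 end Omar → 2
Oct 21 13:00 end Yusuf → 1
Oct 21 13:00 start Priya → 2
Oct 21 15:00 end Felix → 1
Oct 21 18:00 end Priya → 0
Peak is 3, at Oct 21 09:00 (Felix, Omar, Yusuf).

3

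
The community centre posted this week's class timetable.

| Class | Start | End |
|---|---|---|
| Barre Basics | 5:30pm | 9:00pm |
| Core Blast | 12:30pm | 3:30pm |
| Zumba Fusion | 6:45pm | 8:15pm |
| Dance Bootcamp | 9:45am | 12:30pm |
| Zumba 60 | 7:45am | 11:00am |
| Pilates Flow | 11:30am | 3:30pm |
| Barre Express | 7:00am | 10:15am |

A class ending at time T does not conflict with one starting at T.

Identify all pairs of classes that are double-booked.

Barre Basics & Zumba Fusion, Barre Express & Dance Bootcamp, Barre Express & Zumba 60, Core Blast & Pilates Flow, Dance Bootcamp & Pilates Flow, Dance Bootcamp & Zumba 60

Sorted by start: Barre Express, Zumba 60, Dance Bootcamp, Pilates Flow, Core Blast, Barre Basics, Zumba Fusion.
Zumba 60 starts before Barre Express ends → Barre Express and Zumba 60 overlap.
Dance Bootcamp starts before Barre Express ends → Barre Express and Dance Bootcamp overlap.
Pilates Flow starts after Barre Express ends, so nothing later overlaps Barre Express either.
Dance Bootcamp starts before Zumba 60 ends → Zumba 60 and Dance Bootcamp overlap.
Pilates Flow starts after Zumba 60 ends, so nothing later overlaps Zumba 60 either.
Pilates Flow starts before Dance Bootcamp ends → Dance Bootcamp and Pilates Flow overlap.
Core Blast starts exactly when Dance Bootcamp ends (back-to-back, no overlap), so nothing later overlaps Dance Bootcamp either.
Core Blast starts before Pilates Flow ends → Pilates Flow and Core Blast overlap.
Barre Basics starts after Pilates Flow ends, so nothing later overlaps Pilates Flow either.
Barre Basics starts after Core Blast ends, so nothing later overlaps Core Blast either.
Zumba Fusion starts before Barre Basics ends → Barre Basics and Zumba Fusion overlap.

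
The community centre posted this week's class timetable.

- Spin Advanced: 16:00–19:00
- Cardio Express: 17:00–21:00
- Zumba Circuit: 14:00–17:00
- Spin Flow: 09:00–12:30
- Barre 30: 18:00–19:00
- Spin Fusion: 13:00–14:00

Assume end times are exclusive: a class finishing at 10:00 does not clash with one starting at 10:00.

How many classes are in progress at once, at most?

Walk through starts and ends in time order (an end at T is processed before a start at T):
09:00 start Spin Flow → 1
12:30 end Spin Flow → 0
13:00 start Spin Fusion → 1
14:00 end Spin Fusion → 0
14:00 start Zumba Circuit → 1
16:00 start Spin Advanced → 2
17:00 end Zumba Circuit → 1
17:00 start Cardio Express → 2
18:00 start Barre 30 → 3
19:00 end Barre 30 → 2
19:00 end Spin Advanced → 1
21:00 end Cardio Express → 0
Peak is 3, at 18:00 (Barre 30, Cardio Express, Spin Advanced).

3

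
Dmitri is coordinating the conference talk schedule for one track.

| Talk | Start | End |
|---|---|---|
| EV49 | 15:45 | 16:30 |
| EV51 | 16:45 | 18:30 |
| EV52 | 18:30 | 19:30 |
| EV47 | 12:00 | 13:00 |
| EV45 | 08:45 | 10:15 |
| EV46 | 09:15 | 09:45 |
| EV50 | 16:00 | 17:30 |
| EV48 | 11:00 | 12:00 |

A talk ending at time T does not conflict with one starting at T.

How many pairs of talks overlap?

3

Sorted by start: EV45, EV46, EV48, EV47, EV49, EV50, EV51, EV52.
EV46 starts before EV45 ends → EV45 and EV46 overlap.
EV48 starts after EV45 ends, so nothing later overlaps EV45 either.
EV48 starts after EV46 ends, so nothing later overlaps EV46 either.
EV47 starts exactly when EV48 ends (back-to-back, no overlap), so nothing later overlaps EV48 either.
EV49 starts after EV47 ends, so nothing later overlaps EV47 either.
EV50 starts before EV49 ends → EV49 and EV50 overlap.
EV51 starts after EV49 ends, so nothing later overlaps EV49 either.
EV51 starts before EV50 ends → EV50 and EV51 overlap.
EV52 starts after EV50 ends.
EV52 starts exactly when EV51 ends (back-to-back, no overlap).
Overlapping pairs: EV45 & EV46, EV49 & EV50, EV50 & EV51 — 3 in total.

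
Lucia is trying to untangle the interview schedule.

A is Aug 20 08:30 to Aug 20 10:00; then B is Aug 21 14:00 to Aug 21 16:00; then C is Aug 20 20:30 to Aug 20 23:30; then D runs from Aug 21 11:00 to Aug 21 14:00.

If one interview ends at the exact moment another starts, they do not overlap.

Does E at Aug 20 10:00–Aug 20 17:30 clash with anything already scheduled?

A: ends Aug 20 10:00 at or before E starts Aug 20 10:00 → clear.
C: starts Aug 20 20:30 at or after E ends Aug 20 17:30 → clear.
D: starts Aug 21 11:00 at or after E ends Aug 20 17:30 → clear.
B: starts Aug 21 14:00 at or after E ends Aug 20 17:30 → clear.

No — it doesn't clash with anything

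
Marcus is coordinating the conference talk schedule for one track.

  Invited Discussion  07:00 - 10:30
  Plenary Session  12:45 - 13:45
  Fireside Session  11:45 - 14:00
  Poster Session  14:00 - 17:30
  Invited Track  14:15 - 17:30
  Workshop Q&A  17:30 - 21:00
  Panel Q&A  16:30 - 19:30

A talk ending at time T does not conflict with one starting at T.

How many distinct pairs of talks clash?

Two intervals overlap when each starts before the other ends.
Sorted by start: Invited Discussion, Fireside Session, Plenary Session, Poster Session, Invited Track, Panel Q&A, Workshop Q&A.
Fireside Session starts after Invited Discussion ends, so nothing later overlaps Invited Discussion either.
Plenary Session starts before Fireside Session ends → Fireside Session and Plenary Session overlap.
Poster Session starts exactly when Fireside Session ends (back-to-back, no overlap), so nothing later overlaps Fireside Session either.
Poster Session starts after Plenary Session ends, so nothing later overlaps Plenary Session either.
Invited Track starts before Poster Session ends → Poster Session and Invited Track overlap.
Panel Q&A starts before Poster Session ends → Poster Session and Panel Q&A overlap.
Workshop Q&A starts exactly when Poster Session ends (back-to-back, no overlap).
Panel Q&A starts before Invited Track ends → Invited Track and Panel Q&A overlap.
Workshop Q&A starts exactly when Invited Track ends (back-to-back, no overlap).
Workshop Q&A starts before Panel Q&A ends → Panel Q&A and Workshop Q&A overlap.
Overlapping pairs: Fireside Session & Plenary Session, Invited Track & Panel Q&A, Invited Track & Poster Session, Panel Q&A & Poster Session, Panel Q&A & Workshop Q&A — 5 in total.

5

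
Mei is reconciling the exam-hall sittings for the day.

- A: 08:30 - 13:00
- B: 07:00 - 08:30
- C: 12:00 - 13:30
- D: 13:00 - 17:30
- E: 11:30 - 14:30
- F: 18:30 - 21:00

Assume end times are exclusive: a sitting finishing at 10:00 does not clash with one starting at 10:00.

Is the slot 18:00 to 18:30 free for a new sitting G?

B: ends 08:30 at or before G starts 18:00 → clear.
A: ends 13:00 at or before G starts 18:00 → clear.
E: ends 14:30 at or before G starts 18:00 → clear.
C: ends 13:30 at or before G starts 18:00 → clear.
D: ends 17:30 at or before G starts 18:00 → clear.
F: starts 18:30 at or after G ends 18:30 → clear.

Yes — the slot is free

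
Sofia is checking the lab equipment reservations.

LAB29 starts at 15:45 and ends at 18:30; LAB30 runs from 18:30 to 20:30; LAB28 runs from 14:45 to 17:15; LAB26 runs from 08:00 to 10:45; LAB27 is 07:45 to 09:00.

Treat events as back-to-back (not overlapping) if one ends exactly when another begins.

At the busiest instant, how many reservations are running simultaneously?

Walk through starts and ends in time order (an end at T is processed before a start at T):
07:45 start LAB27 → 1
08:00 start LAB26 → 2
09:00 end LAB27 → 1
10:45 end LAB26 → 0
14:45 start LAB28 → 1
15:45 start LAB29 → 2
17:15 end LAB28 → 1
18:30 end LAB29 → 0
18:30 start LAB30 → 1
20:30 end LAB30 → 0
Peak is 2, at 08:00 (LAB26, LAB27).

2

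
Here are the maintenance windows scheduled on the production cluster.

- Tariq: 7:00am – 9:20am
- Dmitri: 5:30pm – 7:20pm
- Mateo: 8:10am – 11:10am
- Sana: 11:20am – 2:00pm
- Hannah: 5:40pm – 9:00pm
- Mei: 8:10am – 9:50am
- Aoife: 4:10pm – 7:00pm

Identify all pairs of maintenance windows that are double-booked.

Sorted by start: Tariq, Mateo, Mei, Sana, Aoife, Dmitri, Hannah.
Mateo starts before Tariq ends → Tariq and Mateo overlap.
Mei starts before Tariq ends → Tariq and Mei overlap.
Sana starts after Tariq ends, so Tariq has no further overlaps.
Mei starts before Mateo ends → Mateo and Mei overlap.
Sana starts after Mateo ends, so Mateo has no further overlaps.
Sana starts after Mei ends, so Mei has no further overlaps.
Aoife starts after Sana ends, so Sana has no further overlaps.
Dmitri starts before Aoife ends → Aoife and Dmitri overlap.
Hannah starts before Aoife ends → Aoife and Hannah overlap.
Hannah starts before Dmitri ends → Dmitri and Hannah overlap.

Aoife & Dmitri, Aoife & Hannah, Dmitri & Hannah, Mateo & Mei, Mateo & Tariq, Mei & Tariq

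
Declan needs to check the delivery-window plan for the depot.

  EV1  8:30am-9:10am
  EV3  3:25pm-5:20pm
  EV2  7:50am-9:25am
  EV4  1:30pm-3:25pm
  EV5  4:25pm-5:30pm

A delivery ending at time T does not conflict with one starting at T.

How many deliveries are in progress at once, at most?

2

Sweep the timeline, counting +1 at each start and −1 at each end (ends before starts at a tie):
7:50am start EV2 → 1
8:30am start EV1 → 2
9:10am end EV1 → 1
9:25am end EV2 → 0
1:30pm start EV4 → 1
3:25pm end EV4 → 0
3:25pm start EV3 → 1
4:25pm start EV5 → 2
5:20pm end EV3 → 1
5:30pm end EV5 → 0
Peak is 2, at 8:30am (EV1, EV2).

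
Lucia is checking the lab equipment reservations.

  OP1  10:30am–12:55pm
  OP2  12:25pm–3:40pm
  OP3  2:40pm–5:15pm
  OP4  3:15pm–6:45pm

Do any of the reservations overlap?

Sorted by start: OP1, OP2, OP3, OP4.
OP2 starts before OP1 ends → OP1 and OP2 overlap.
That's a conflict, so the schedule is not conflict-free.

Yes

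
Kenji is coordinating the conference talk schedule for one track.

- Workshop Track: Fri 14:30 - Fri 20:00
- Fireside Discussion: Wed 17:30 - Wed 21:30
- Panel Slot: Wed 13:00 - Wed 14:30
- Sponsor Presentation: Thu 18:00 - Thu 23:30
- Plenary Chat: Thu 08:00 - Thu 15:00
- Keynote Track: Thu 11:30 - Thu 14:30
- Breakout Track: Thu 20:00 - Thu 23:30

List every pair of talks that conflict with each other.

Sorted by start: Panel Slot, Fireside Discussion, Plenary Chat, Keynote Track, Sponsor Presentation, Breakout Track, Workshop Track.
Fireside Discussion starts after Panel Slot ends; Panel Slot is clear from here.
Plenary Chat starts after Fireside Discussion ends; Fireside Discussion is clear from here.
Keynote Track starts before Plenary Chat ends → Plenary Chat and Keynote Track overlap.
Sponsor Presentation starts after Plenary Chat ends; Plenary Chat is clear from here.
Sponsor Presentation starts after Keynote Track ends; Keynote Track is clear from here.
Breakout Track starts before Sponsor Presentation ends → Sponsor Presentation and Breakout Track overlap.
Workshop Track starts after Sponsor Presentation ends.
Workshop Track starts after Breakout Track ends.

Breakout Track & Sponsor Presentation, Keynote Track & Plenary Chat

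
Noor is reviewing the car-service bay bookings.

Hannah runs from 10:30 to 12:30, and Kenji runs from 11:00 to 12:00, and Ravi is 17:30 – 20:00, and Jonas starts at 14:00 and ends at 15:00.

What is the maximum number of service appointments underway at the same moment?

2

Sort all start/end points and keep a running count:
10:30 start Hannah → 1
11:00 start Kenji → 2
12:00 end Kenji → 1
12:30 end Hannah → 0
14:00 start Jonas → 1
15:00 end Jonas → 0
17:30 start Ravi → 1
20:00 end Ravi → 0
Peak is 2, at 11:00 (Hannah, Kenji).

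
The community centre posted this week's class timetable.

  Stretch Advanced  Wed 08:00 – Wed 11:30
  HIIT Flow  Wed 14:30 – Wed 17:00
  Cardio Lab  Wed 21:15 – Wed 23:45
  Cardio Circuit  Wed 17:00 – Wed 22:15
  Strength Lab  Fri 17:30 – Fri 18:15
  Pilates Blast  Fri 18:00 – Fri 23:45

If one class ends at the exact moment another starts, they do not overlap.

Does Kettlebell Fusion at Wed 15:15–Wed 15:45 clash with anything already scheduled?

Yes — it overlaps HIIT Flow

Stretch Advanced: ends Wed 11:30 at or before Kettlebell Fusion starts Wed 15:15 → clear.
HIIT Flow: starts Wed 14:30 before Kettlebell Fusion ends Wed 15:45, and ends Wed 17:00 after Kettlebell Fusion starts Wed 15:15 → overlap.
Cardio Circuit: starts Wed 17:00 at or after Kettlebell Fusion ends Wed 15:45 → clear.
Cardio Lab: starts Wed 21:15 at or after Kettlebell Fusion ends Wed 15:45 → clear.
Strength Lab: starts Fri 17:30 at or after Kettlebell Fusion ends Wed 15:45 → clear.
Pilates Blast: starts Fri 18:00 at or after Kettlebell Fusion ends Wed 15:45 → clear.
Kettlebell Fusion overlaps HIIT Flow.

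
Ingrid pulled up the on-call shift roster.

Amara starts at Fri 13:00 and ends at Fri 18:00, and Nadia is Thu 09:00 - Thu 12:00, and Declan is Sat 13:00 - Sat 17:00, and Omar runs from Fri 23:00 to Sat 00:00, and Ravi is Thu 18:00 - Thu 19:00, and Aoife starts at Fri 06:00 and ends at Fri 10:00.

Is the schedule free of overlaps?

Check each pair: they overlap iff neither finishes before the other starts.
Sorted by start: Nadia, Ravi, Aoife, Amara, Omar, Declan.
Ravi starts after Nadia ends; Nadia is clear from here.
Aoife starts after Ravi ends; Ravi is clear from here.
Amara starts after Aoife ends; Aoife is clear from here.
Omar starts after Amara ends; Amara is clear from here.
Declan starts after Omar ends.
Every pair is clear; the schedule has no overlaps.

Yes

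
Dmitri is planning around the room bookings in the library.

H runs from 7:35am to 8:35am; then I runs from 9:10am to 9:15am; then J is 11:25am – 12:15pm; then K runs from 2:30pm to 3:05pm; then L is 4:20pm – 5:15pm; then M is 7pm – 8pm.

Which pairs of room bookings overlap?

no conflicts

Check each pair: they overlap iff neither finishes before the other starts.
Sorted by start: H, I, J, K, L, M.
I starts after H ends, so nothing later overlaps H either.
J starts after I ends, so nothing later overlaps I either.
K starts after J ends, so nothing later overlaps J either.
L starts after K ends, so nothing later overlaps K either.
M starts after L ends.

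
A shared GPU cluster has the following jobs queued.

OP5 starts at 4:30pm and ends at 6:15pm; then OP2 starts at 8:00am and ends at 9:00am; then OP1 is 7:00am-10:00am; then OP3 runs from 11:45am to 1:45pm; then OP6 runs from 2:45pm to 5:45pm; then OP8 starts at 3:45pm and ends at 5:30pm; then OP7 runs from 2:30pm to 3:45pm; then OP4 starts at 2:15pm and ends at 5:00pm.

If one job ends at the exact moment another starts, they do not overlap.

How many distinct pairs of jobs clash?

Sorted by start: OP1, OP2, OP3, OP4, OP7, OP6, OP8, OP5.
OP2 starts before OP1 ends → OP1 and OP2 overlap.
OP3 starts after OP1 ends — done with OP1.
OP3 starts after OP2 ends — done with OP2.
OP4 starts after OP3 ends — done with OP3.
OP7 starts before OP4 ends → OP4 and OP7 overlap.
OP6 starts before OP4 ends → OP4 and OP6 overlap.
OP8 starts before OP4 ends → OP4 and OP8 overlap.
OP5 starts before OP4 ends → OP4 and OP5 overlap.
OP6 starts before OP7 ends → OP7 and OP6 overlap.
OP8 starts exactly when OP7 ends (back-to-back, no overlap) — done with OP7.
OP8 starts before OP6 ends → OP6 and OP8 overlap.
OP5 starts before OP6 ends → OP6 and OP5 overlap.
OP5 starts before OP8 ends → OP8 and OP5 overlap.
Overlapping pairs: OP1 & OP2, OP4 & OP5, OP4 & OP6, OP4 & OP7, OP4 & OP8, OP5 & OP6, OP5 & OP8, OP6 & OP7, OP6 & OP8 — 9 in total.

9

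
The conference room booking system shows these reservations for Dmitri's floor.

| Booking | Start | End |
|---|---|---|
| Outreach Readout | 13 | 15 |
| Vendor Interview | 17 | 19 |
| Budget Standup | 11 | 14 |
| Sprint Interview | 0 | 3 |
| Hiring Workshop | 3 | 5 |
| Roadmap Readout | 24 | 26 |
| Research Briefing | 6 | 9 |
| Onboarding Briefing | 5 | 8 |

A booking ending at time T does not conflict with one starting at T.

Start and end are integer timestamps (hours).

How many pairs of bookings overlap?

2

Sorted by start: Sprint Interview, Hiring Workshop, Onboarding Briefing, Research Briefing, Budget Standup, Outreach Readout, Vendor Interview, Roadmap Readout.
Hiring Workshop starts exactly when Sprint Interview ends (back-to-back, no overlap); Sprint Interview is clear from here.
Onboarding Briefing starts exactly when Hiring Workshop ends (back-to-back, no overlap); Hiring Workshop is clear from here.
Research Briefing starts before Onboarding Briefing ends → Onboarding Briefing and Research Briefing overlap.
Budget Standup starts after Onboarding Briefing ends; Onboarding Briefing is clear from here.
Budget Standup starts after Research Briefing ends; Research Briefing is clear from here.
Outreach Readout starts before Budget Standup ends → Budget Standup and Outreach Readout overlap.
Vendor Interview starts after Budget Standup ends; Budget Standup is clear from here.
Vendor Interview starts after Outreach Readout ends; Outreach Readout is clear from here.
Roadmap Readout starts after Vendor Interview ends.
Overlapping pairs: Budget Standup & Outreach Readout, Onboarding Briefing & Research Briefing — 2 in total.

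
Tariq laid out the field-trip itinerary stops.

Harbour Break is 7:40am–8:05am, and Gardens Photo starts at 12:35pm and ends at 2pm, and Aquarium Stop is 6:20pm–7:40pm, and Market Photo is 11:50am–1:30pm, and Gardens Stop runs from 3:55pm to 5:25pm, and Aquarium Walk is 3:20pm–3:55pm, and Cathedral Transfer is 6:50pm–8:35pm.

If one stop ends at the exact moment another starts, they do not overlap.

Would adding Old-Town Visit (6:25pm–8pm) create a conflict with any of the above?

Yes — it overlaps Aquarium Stop, Cathedral Transfer

Harbour Break: ends 8:05am at or before Old-Town Visit starts 6:25pm → clear.
Market Photo: ends 1:30pm at or before Old-Town Visit starts 6:25pm → clear.
Gardens Photo: ends 2pm at or before Old-Town Visit starts 6:25pm → clear.
Aquarium Walk: ends 3:55pm at or before Old-Town Visit starts 6:25pm → clear.
Gardens Stop: ends 5:25pm at or before Old-Town Visit starts 6:25pm → clear.
Aquarium Stop: starts 6:20pm before Old-Town Visit ends 8pm, and ends 7:40pm after Old-Town Visit starts 6:25pm → overlap.
Cathedral Transfer: starts 6:50pm before Old-Town Visit ends 8pm, and ends 8:35pm after Old-Town Visit starts 6:25pm → overlap.
Old-Town Visit overlaps Aquarium Stop, Cathedral Transfer.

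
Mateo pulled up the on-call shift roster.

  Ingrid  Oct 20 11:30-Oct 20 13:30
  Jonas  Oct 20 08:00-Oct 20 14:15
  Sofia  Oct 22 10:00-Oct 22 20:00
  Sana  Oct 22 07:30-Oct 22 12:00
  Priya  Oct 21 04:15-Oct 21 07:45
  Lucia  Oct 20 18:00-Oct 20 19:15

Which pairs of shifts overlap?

Ingrid & Jonas, Sana & Sofia

Sorted by start: Jonas, Ingrid, Lucia, Priya, Sana, Sofia.
Ingrid starts before Jonas ends → Jonas and Ingrid overlap.
Lucia starts after Jonas ends — done with Jonas.
Lucia starts after Ingrid ends — done with Ingrid.
Priya starts after Lucia ends — done with Lucia.
Sana starts after Priya ends — done with Priya.
Sofia starts before Sana ends → Sana and Sofia overlap.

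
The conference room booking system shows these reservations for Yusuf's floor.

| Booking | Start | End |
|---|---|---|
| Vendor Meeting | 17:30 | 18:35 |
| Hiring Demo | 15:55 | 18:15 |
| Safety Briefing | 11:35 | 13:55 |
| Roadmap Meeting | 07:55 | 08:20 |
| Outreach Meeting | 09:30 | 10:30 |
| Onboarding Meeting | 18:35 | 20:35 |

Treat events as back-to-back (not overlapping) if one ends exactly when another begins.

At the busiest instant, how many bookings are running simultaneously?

2

Walk through starts and ends in time order (an end at T is processed before a start at T):
07:55 start Roadmap Meeting → 1
08:20 end Roadmap Meeting → 0
09:30 start Outreach Meeting → 1
10:30 end Outreach Meeting → 0
11:35 start Safety Briefing → 1
13:55 end Safety Briefing → 0
15:55 start Hiring Demo → 1
17:30 start Vendor Meeting → 2
18:15 end Hiring Demo → 1
18:35 end Vendor Meeting → 0
18:35 start Onboarding Meeting → 1
20:35 end Onboarding Meeting → 0
Peak is 2, at 17:30 (Hiring Demo, Vendor Meeting).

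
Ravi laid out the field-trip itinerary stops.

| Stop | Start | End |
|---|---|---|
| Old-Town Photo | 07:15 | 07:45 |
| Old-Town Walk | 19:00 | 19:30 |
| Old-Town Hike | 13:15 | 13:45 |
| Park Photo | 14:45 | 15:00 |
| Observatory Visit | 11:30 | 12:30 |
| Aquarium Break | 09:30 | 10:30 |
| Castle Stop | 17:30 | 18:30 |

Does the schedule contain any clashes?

No

Check each pair: they overlap iff neither finishes before the other starts.
Sorted by start: Old-Town Photo, Aquarium Break, Observatory Visit, Old-Town Hike, Park Photo, Castle Stop, Old-Town Walk.
Aquarium Break starts after Old-Town Photo ends; Old-Town Photo is clear from here.
Observatory Visit starts after Aquarium Break ends; Aquarium Break is clear from here.
Old-Town Hike starts after Observatory Visit ends; Observatory Visit is clear from here.
Park Photo starts after Old-Town Hike ends; Old-Town Hike is clear from here.
Castle Stop starts after Park Photo ends; Park Photo is clear from here.
Old-Town Walk starts after Castle Stop ends.
Every pair is clear; the schedule has no overlaps.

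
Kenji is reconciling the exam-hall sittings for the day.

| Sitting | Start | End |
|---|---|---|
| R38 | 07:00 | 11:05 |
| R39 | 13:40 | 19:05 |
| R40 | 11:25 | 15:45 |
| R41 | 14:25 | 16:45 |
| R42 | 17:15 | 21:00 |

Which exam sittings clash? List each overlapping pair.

R39 & R40, R39 & R41, R39 & R42, R40 & R41

Sorted by start: R38, R40, R39, R41, R42.
R40 starts after R38 ends, so nothing later overlaps R38 either.
R39 starts before R40 ends → R40 and R39 overlap.
R41 starts before R40 ends → R40 and R41 overlap.
R42 starts after R40 ends.
R41 starts before R39 ends → R39 and R41 overlap.
R42 starts before R39 ends → R39 and R42 overlap.
R42 starts after R41 ends.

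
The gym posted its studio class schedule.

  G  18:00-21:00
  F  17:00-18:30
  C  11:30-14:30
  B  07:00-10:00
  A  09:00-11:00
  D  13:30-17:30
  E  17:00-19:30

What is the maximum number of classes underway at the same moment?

3

Sort all start/end points and keep a running count:
07:00 start B → 1
09:00 start A → 2
10:00 end B → 1
11:00 end A → 0
11:30 start C → 1
13:30 start D → 2
14:30 end C → 1
17:00 start E → 2
17:00 start F → 3
17:30 end D → 2
18:00 start G → 3
18:30 end F → 2
19:30 end E → 1
21:00 end G → 0
Peak is 3, at 17:00 (D, E, F).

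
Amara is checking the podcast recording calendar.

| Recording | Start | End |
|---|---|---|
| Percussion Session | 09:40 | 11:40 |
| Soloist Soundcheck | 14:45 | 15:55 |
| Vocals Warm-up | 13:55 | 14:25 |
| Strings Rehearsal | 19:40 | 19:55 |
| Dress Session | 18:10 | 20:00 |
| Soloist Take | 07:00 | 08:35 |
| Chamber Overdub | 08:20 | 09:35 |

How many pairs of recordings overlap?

2

Sorted by start: Soloist Take, Chamber Overdub, Percussion Session, Vocals Warm-up, Soloist Soundcheck, Dress Session, Strings Rehearsal.
Chamber Overdub starts before Soloist Take ends → Soloist Take and Chamber Overdub overlap.
Percussion Session starts after Soloist Take ends, so nothing later overlaps Soloist Take either.
Percussion Session starts after Chamber Overdub ends, so nothing later overlaps Chamber Overdub either.
Vocals Warm-up starts after Percussion Session ends, so nothing later overlaps Percussion Session either.
Soloist Soundcheck starts after Vocals Warm-up ends, so nothing later overlaps Vocals Warm-up either.
Dress Session starts after Soloist Soundcheck ends, so nothing later overlaps Soloist Soundcheck either.
Strings Rehearsal starts before Dress Session ends → Dress Session and Strings Rehearsal overlap.
Overlapping pairs: Chamber Overdub & Soloist Take, Dress Session & Strings Rehearsal — 2 in total.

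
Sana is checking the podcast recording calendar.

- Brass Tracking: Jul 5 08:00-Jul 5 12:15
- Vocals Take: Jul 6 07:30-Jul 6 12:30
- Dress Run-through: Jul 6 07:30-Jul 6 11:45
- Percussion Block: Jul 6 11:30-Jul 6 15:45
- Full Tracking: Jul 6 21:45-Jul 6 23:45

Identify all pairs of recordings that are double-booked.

Dress Run-through & Percussion Block, Dress Run-through & Vocals Take, Percussion Block & Vocals Take

Sorted by start: Brass Tracking, Vocals Take, Dress Run-through, Percussion Block, Full Tracking.
Vocals Take starts after Brass Tracking ends, so nothing later overlaps Brass Tracking either.
Dress Run-through starts before Vocals Take ends → Vocals Take and Dress Run-through overlap.
Percussion Block starts before Vocals Take ends → Vocals Take and Percussion Block overlap.
Full Tracking starts after Vocals Take ends.
Percussion Block starts before Dress Run-through ends → Dress Run-through and Percussion Block overlap.
Full Tracking starts after Dress Run-through ends.
Full Tracking starts after Percussion Block ends.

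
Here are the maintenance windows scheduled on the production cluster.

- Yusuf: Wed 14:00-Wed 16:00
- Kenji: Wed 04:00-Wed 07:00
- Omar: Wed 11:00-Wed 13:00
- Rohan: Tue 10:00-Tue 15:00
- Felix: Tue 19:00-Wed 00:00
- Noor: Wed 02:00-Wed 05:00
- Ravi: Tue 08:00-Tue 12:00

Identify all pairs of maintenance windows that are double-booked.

Kenji & Noor, Ravi & Rohan

Sorted by start: Ravi, Rohan, Felix, Noor, Kenji, Omar, Yusuf.
Rohan starts before Ravi ends → Ravi and Rohan overlap.
Felix starts after Ravi ends, so nothing later overlaps Ravi either.
Felix starts after Rohan ends, so nothing later overlaps Rohan either.
Noor starts after Felix ends, so nothing later overlaps Felix either.
Kenji starts before Noor ends → Noor and Kenji overlap.
Omar starts after Noor ends, so nothing later overlaps Noor either.
Omar starts after Kenji ends, so nothing later overlaps Kenji either.
Yusuf starts after Omar ends.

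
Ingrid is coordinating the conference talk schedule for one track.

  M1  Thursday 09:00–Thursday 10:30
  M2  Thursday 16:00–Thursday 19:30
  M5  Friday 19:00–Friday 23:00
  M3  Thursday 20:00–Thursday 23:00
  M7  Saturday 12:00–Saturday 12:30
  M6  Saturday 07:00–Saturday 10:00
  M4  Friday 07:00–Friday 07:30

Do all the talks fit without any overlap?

Yes

Two intervals overlap when each starts before the other ends.
Sorted by start: M1, M2, M3, M4, M5, M6, M7.
M2 starts after M1 ends, so M1 has no further overlaps.
M3 starts after M2 ends, so M2 has no further overlaps.
M4 starts after M3 ends, so M3 has no further overlaps.
M5 starts after M4 ends, so M4 has no further overlaps.
M6 starts after M5 ends, so M5 has no further overlaps.
M7 starts after M6 ends.
Every pair is clear; the schedule has no overlaps.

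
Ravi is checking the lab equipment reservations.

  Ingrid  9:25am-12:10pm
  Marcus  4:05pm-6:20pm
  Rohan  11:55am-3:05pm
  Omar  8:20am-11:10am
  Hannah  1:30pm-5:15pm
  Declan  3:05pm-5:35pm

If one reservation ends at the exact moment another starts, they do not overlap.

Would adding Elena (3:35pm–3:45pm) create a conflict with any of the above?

Omar: ends 11:10am at or before Elena starts 3:35pm → clear.
Ingrid: ends 12:10pm at or before Elena starts 3:35pm → clear.
Rohan: ends 3:05pm at or before Elena starts 3:35pm → clear.
Hannah: starts 1:30pm before Elena ends 3:45pm, and ends 5:15pm after Elena starts 3:35pm → overlap.
Declan: starts 3:05pm before Elena ends 3:45pm, and ends 5:35pm after Elena starts 3:35pm → overlap.
Marcus: starts 4:05pm at or after Elena ends 3:45pm → clear.
Elena overlaps Hannah, Declan.

Yes — it overlaps Declan, Hannah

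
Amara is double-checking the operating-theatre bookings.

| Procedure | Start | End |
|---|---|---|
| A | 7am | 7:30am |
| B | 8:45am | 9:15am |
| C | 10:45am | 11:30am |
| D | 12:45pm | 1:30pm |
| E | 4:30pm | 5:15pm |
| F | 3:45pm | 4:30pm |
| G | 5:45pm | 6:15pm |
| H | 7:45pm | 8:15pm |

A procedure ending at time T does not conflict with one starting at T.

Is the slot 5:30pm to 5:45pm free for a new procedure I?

Yes — the slot is free

A: ends 7:30am at or before I starts 5:30pm → clear.
B: ends 9:15am at or before I starts 5:30pm → clear.
C: ends 11:30am at or before I starts 5:30pm → clear.
D: ends 1:30pm at or before I starts 5:30pm → clear.
F: ends 4:30pm at or before I starts 5:30pm → clear.
E: ends 5:15pm at or before I starts 5:30pm → clear.
G: starts 5:45pm at or after I ends 5:45pm → clear.
H: starts 7:45pm at or after I ends 5:45pm → clear.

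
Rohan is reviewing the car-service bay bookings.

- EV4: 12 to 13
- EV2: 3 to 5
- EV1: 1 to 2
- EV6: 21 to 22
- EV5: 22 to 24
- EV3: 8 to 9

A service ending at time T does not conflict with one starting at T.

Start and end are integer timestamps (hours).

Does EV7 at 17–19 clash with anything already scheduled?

EV1: ends 2 at or before EV7 starts 17 → clear.
EV2: ends 5 at or before EV7 starts 17 → clear.
EV3: ends 9 at or before EV7 starts 17 → clear.
EV4: ends 13 at or before EV7 starts 17 → clear.
EV6: starts 21 at or after EV7 ends 19 → clear.
EV5: starts 22 at or after EV7 ends 19 → clear.

No — it doesn't clash with anything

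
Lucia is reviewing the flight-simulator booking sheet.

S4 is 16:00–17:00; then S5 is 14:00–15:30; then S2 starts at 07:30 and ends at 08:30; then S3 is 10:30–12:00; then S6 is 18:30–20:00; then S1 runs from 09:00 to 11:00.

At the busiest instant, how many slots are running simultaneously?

2

Sort all start/end points and keep a running count:
07:30 start S2 → 1
08:30 end S2 → 0
09:00 start S1 → 1
10:30 start S3 → 2
11:00 end S1 → 1
12:00 end S3 → 0
14:00 start S5 → 1
15:30 end S5 → 0
16:00 start S4 → 1
17:00 end S4 → 0
18:30 start S6 → 1
20:00 end S6 → 0
Peak is 2, at 10:30 (S1, S3).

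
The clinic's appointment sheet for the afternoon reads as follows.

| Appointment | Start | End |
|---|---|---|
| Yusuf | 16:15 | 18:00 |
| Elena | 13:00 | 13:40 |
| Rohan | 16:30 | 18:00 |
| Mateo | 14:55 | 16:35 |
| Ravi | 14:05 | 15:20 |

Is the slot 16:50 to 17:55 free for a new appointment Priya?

No — it overlaps Rohan, Yusuf

Elena: ends 13:40 at or before Priya starts 16:50 → clear.
Ravi: ends 15:20 at or before Priya starts 16:50 → clear.
Mateo: ends 16:35 at or before Priya starts 16:50 → clear.
Yusuf: starts 16:15 before Priya ends 17:55, and ends 18:00 after Priya starts 16:50 → overlap.
Rohan: starts 16:30 before Priya ends 17:55, and ends 18:00 after Priya starts 16:50 → overlap.
Priya overlaps Rohan, Yusuf.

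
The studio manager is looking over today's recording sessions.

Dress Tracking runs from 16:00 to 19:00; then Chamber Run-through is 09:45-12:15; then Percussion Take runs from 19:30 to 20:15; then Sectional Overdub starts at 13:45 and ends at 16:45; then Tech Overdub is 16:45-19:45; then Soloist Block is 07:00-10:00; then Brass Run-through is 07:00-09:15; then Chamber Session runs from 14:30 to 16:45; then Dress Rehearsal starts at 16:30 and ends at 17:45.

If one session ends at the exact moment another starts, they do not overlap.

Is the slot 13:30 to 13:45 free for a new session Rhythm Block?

Yes — the slot is free

Soloist Block: ends 10:00 at or before Rhythm Block starts 13:30 → clear.
Brass Run-through: ends 09:15 at or before Rhythm Block starts 13:30 → clear.
Chamber Run-through: ends 12:15 at or before Rhythm Block starts 13:30 → clear.
Sectional Overdub: starts 13:45 at or after Rhythm Block ends 13:45 → clear.
Chamber Session: starts 14:30 at or after Rhythm Block ends 13:45 → clear.
Dress Tracking: starts 16:00 at or after Rhythm Block ends 13:45 → clear.
Dress Rehearsal: starts 16:30 at or after Rhythm Block ends 13:45 → clear.
Tech Overdub: starts 16:45 at or after Rhythm Block ends 13:45 → clear.
Percussion Take: starts 19:30 at or after Rhythm Block ends 13:45 → clear.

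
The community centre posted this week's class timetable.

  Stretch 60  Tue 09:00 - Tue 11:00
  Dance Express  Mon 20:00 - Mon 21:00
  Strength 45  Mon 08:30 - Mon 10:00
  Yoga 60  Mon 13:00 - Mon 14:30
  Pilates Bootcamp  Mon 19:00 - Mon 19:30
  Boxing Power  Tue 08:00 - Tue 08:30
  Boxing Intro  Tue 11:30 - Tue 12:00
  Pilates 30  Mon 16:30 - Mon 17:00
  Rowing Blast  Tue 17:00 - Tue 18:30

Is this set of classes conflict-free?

Yes

Sorted by start: Strength 45, Yoga 60, Pilates 30, Pilates Bootcamp, Dance Express, Boxing Power, Stretch 60, Boxing Intro, Rowing Blast.
Yoga 60 starts after Strength 45 ends, so Strength 45 has no further overlaps.
Pilates 30 starts after Yoga 60 ends, so Yoga 60 has no further overlaps.
Pilates Bootcamp starts after Pilates 30 ends, so Pilates 30 has no further overlaps.
Dance Express starts after Pilates Bootcamp ends, so Pilates Bootcamp has no further overlaps.
Boxing Power starts after Dance Express ends, so Dance Express has no further overlaps.
Stretch 60 starts after Boxing Power ends, so Boxing Power has no further overlaps.
Boxing Intro starts after Stretch 60 ends, so Stretch 60 has no further overlaps.
Rowing Blast starts after Boxing Intro ends.
Every pair is clear; the schedule has no overlaps.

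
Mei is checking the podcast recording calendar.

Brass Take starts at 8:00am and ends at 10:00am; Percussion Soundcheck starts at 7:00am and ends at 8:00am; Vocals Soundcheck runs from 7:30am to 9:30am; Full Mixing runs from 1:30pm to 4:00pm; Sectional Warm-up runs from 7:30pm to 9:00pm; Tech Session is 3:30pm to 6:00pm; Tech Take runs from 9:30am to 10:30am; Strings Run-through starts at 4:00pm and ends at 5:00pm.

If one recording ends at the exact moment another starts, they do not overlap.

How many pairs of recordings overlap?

5

Two intervals overlap when each starts before the other ends.
Sorted by start: Percussion Soundcheck, Vocals Soundcheck, Brass Take, Tech Take, Full Mixing, Tech Session, Strings Run-through, Sectional Warm-up.
Vocals Soundcheck starts before Percussion Soundcheck ends → Percussion Soundcheck and Vocals Soundcheck overlap.
Brass Take starts exactly when Percussion Soundcheck ends (back-to-back, no overlap) — done with Percussion Soundcheck.
Brass Take starts before Vocals Soundcheck ends → Vocals Soundcheck and Brass Take overlap.
Tech Take starts exactly when Vocals Soundcheck ends (back-to-back, no overlap) — done with Vocals Soundcheck.
Tech Take starts before Brass Take ends → Brass Take and Tech Take overlap.
Full Mixing starts after Brass Take ends — done with Brass Take.
Full Mixing starts after Tech Take ends — done with Tech Take.
Tech Session starts before Full Mixing ends → Full Mixing and Tech Session overlap.
Strings Run-through starts exactly when Full Mixing ends (back-to-back, no overlap) — done with Full Mixing.
Strings Run-through starts before Tech Session ends → Tech Session and Strings Run-through overlap.
Sectional Warm-up starts after Tech Session ends.
Sectional Warm-up starts after Strings Run-through ends.
Overlapping pairs: Brass Take & Tech Take, Brass Take & Vocals Soundcheck, Full Mixing & Tech Session, Percussion Soundcheck & Vocals Soundcheck, Strings Run-through & Tech Session — 5 in total.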